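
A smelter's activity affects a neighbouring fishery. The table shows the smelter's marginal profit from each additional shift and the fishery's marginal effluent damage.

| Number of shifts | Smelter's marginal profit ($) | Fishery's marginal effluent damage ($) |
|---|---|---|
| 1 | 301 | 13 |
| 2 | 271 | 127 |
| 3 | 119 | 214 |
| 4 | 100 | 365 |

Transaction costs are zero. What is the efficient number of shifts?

Bargaining reaches the level where marginal profit last exceeds marginal effluent damage.
That holds through level 2 (271 ≥ 127) but not at 3 (119 < 214).

2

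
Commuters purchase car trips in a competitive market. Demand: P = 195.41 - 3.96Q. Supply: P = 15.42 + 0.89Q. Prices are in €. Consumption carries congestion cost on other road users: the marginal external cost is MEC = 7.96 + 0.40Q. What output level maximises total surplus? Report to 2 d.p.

Q* = 32.77

Social marginal benefit = demand − MEC = 187.45 - 4.36Q.
Set SMB = MC: 187.45 - 4.36Q = 15.42 + 0.89Q → Q* = 32.7676.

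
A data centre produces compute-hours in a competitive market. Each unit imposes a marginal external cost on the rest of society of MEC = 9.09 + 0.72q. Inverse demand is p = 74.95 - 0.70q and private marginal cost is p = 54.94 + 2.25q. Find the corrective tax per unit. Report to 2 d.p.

tax = 11.23 per unit

Social marginal cost = private MC + MEC = 64.03 + 2.97q.
Set SMC = demand: 64.03 + 2.97q = 74.95 - 0.70q → q* = 2.9755.
The Pigouvian tax equals MEC at q*: 9.09 + 0.72×2.9755 = 11.2324.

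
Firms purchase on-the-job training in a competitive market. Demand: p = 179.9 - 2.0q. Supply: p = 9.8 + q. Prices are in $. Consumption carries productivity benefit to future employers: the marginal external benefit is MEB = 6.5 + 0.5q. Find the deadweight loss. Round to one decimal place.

DWL = $242.9

Market equilibrium (private): 9.8 + q = 179.9 - 2.0q → q_m = 56.7000.
Social marginal benefit = demand + MEB = 186.4 - 1.5q.
Set SMB = MC: 186.4 - 1.5q = 9.8 + q → q* = 70.6400.
The loss is the area between SMB and MC from q* to q_m; with linear curves that's a triangle of height MEB(q_m).
DWL = ½ × 13.9400 × 34.8500 = 242.9045.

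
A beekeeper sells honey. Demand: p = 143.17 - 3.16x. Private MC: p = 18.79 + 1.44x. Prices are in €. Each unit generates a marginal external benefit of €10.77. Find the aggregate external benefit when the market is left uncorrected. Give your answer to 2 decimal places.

€291.21

Market equilibrium (private): 18.79 + 1.44x = 143.17 - 3.16x → x_m = 27.0391.
Total external benefit = MEB × x_m = 10.77 × 27.0391 = 291.2111.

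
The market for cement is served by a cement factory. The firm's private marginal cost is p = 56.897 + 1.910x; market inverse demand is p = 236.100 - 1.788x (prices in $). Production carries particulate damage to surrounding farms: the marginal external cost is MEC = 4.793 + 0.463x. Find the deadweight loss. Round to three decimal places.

DWL = $89.096

Market equilibrium (private): 56.897 + 1.910x = 236.100 - 1.788x → x_m = 48.4594.
Social marginal cost = private MC + MEC = 61.690 + 2.373x.
Set SMC = demand: 61.690 + 2.373x = 236.100 - 1.788x → x* = 41.9154.
Between x* and x_m the wedge SMC − demand runs linearly from 0 to MEC(x_m), so the loss is a triangle.
DWL = ½ × 6.5440 × 27.2297 = 89.0956.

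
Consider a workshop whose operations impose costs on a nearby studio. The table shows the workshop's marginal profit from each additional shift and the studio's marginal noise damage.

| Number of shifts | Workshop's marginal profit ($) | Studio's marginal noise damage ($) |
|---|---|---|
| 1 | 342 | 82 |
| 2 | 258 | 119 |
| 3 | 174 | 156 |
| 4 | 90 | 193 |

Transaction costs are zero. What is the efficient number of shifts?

Bargaining reaches the level where marginal profit last exceeds marginal noise damage.
That holds through level 3 (174 ≥ 156) but not at 4 (90 < 193).

3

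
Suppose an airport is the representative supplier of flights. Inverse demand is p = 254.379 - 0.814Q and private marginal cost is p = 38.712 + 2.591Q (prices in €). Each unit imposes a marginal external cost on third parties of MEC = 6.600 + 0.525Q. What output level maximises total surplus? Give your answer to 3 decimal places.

Q* = 53.198

Social marginal cost = private MC + MEC = 45.312 + 3.116Q.
Set SMC = demand: 45.312 + 3.116Q = 254.379 - 0.814Q → Q* = 53.1977.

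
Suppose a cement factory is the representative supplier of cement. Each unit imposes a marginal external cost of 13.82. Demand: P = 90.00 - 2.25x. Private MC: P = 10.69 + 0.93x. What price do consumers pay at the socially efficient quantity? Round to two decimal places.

Social marginal cost = private MC + MEC = 24.51 + 0.93x.
Set SMC = demand: 24.51 + 0.93x = 90.00 - 2.25x → x* = 20.5943.
Consumer price on the demand curve at x*: 90.00 − 2.25×20.5943 = 43.6628.

P = 43.66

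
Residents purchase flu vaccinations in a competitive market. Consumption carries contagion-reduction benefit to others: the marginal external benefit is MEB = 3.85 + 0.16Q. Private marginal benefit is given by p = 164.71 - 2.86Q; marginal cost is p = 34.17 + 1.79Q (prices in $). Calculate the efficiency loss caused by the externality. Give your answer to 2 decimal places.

Market equilibrium (private): 34.17 + 1.79Q = 164.71 - 2.86Q → Q_m = 28.0731.
Social marginal benefit = demand + MEB = 168.56 - 2.70Q.
Set SMB = MC: 168.56 - 2.70Q = 34.17 + 1.79Q → Q* = 29.9310.
The loss is the area between SMB and MC from Q* to Q_m; with linear curves that's a triangle of height MEB(Q_m).
DWL = ½ × 1.8579 × 8.3417 = 7.7490.

DWL = $7.75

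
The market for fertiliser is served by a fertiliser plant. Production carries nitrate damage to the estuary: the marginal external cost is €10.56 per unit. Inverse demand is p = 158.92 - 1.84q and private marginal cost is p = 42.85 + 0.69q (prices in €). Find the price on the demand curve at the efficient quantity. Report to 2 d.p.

Social marginal cost = private MC + MEC = 53.41 + 0.69q.
Set SMC = demand: 53.41 + 0.69q = 158.92 - 1.84q → q* = 41.7036.
Consumer price on the demand curve at q*: 158.92 − 1.84×41.7036 = 82.1854.

P = €82.19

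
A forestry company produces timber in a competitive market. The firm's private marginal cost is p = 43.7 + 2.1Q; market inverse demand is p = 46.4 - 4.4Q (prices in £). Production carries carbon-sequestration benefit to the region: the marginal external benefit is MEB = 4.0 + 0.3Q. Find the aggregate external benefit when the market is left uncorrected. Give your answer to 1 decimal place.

£1.7

Market equilibrium (private): 43.7 + 2.1Q = 46.4 - 4.4Q → Q_m = 0.4154.
Total external benefit = ∫₀^{Q_m} (4.0 + 0.3Q) dQ = 4.0×0.4154 + ½×0.3×0.4154² = 1.6875.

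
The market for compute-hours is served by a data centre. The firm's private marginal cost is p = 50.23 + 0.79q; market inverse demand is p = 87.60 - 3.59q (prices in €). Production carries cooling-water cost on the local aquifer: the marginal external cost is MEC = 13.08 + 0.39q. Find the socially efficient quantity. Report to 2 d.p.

Social marginal cost = private MC + MEC = 63.31 + 1.18q.
Set SMC = demand: 63.31 + 1.18q = 87.60 - 3.59q → q* = 5.0922.

q* = 5.09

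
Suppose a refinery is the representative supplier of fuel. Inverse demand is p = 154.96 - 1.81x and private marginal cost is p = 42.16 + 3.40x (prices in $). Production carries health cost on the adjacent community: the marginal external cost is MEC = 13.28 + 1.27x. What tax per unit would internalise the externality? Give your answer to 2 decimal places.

tax = $32.78 per unit

Social marginal cost = private MC + MEC = 55.44 + 4.67x.
Set SMC = demand: 55.44 + 4.67x = 154.96 - 1.81x → x* = 15.3580.
The Pigouvian tax equals MEC at x*: 13.28 + 1.27×15.3580 = 32.7847.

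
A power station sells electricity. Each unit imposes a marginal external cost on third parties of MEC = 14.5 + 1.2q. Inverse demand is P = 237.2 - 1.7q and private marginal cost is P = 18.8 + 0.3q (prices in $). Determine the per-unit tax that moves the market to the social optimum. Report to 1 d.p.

Social marginal cost = private MC + MEC = 33.3 + 1.5q.
Set SMC = demand: 33.3 + 1.5q = 237.2 - 1.7q → q* = 63.7188.
The Pigouvian tax equals MEC at q*: 14.5 + 1.2×63.7188 = 90.9626.

tax = $91.0 per unit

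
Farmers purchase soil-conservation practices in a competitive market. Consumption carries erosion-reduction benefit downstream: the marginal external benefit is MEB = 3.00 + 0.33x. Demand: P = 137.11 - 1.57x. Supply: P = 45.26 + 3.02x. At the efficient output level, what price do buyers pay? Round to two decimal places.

Social marginal benefit = demand + MEB = 140.11 - 1.24x.
Set SMB = MC: 140.11 - 1.24x = 45.26 + 3.02x → x* = 22.2653.
Consumer price on the demand curve at x*: 137.11 − 1.57×22.2653 = 102.1535.

P = 102.15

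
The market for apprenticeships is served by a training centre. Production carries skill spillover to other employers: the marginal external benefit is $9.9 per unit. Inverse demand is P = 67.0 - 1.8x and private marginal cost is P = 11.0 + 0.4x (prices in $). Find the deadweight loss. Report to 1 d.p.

DWL = $22.3

Market equilibrium (private): 11.0 + 0.4x = 67.0 - 1.8x → x_m = 25.4545.
Social marginal cost = private MC − MEB = 1.1 + 0.4x.
Set SMC = demand: 1.1 + 0.4x = 67.0 - 1.8x → x* = 29.9545.
Between x* and x_m the wedge demand − SMC runs linearly from 0 to MEB(x_m), so the loss is a triangle.
DWL = ½ × 4.5000 × 9.9000 = 22.2750.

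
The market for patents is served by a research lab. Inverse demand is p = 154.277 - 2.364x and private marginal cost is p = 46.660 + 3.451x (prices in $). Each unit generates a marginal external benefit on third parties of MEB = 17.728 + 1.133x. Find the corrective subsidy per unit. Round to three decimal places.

subsidy = $48.060 per unit

Social marginal cost = private MC − MEB = 28.932 + 2.318x.
Set SMC = demand: 28.932 + 2.318x = 154.277 - 2.364x → x* = 26.7717.
The Pigouvian subsidy equals MEB at x*: 17.728 + 1.133×26.7717 = 48.0603.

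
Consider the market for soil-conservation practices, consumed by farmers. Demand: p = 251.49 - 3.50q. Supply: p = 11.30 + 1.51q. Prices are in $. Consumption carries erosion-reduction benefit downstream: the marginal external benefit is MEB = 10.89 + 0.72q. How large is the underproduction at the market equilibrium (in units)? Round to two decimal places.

10.58 units

Market equilibrium (private): 11.30 + 1.51q = 251.49 - 3.50q → q_m = 47.9421.
Social marginal benefit = demand + MEB = 262.38 - 2.78q.
Set SMB = MC: 262.38 - 2.78q = 11.30 + 1.51q → q* = 58.5268.
Gap = |47.9421 − 58.5268| = 10.5847.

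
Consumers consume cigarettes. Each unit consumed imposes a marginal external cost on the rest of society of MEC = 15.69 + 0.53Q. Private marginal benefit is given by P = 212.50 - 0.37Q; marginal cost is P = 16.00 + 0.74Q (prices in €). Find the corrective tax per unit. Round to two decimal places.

tax = €74.12 per unit

Social marginal benefit = demand − MEC = 196.81 - 0.90Q.
Set SMB = MC: 196.81 - 0.90Q = 16.00 + 0.74Q → Q* = 110.2500.
The Pigouvian tax equals MEC at Q*: 15.69 + 0.53×110.2500 = 74.1225.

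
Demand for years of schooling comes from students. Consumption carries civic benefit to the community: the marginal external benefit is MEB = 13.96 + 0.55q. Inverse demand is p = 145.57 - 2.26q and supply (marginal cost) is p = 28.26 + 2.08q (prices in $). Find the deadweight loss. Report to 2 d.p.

Market equilibrium (private): 28.26 + 2.08q = 145.57 - 2.26q → q_m = 27.0300.
Social marginal benefit = demand + MEB = 159.53 - 1.71q.
Set SMB = MC: 159.53 - 1.71q = 28.26 + 2.08q → q* = 34.6359.
The loss is the area between SMB and MC from q* to q_m; with linear curves that's a triangle of height MEB(q_m).
DWL = ½ × 7.6059 × 28.8265 = 109.6257.

DWL = $109.63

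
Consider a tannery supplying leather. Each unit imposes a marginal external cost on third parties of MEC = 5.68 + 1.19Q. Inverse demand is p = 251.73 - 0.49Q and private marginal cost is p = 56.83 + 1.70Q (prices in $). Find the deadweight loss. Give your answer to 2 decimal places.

DWL = $1841.88

Market equilibrium (private): 56.83 + 1.70Q = 251.73 - 0.49Q → Q_m = 88.9954.
Social marginal cost = private MC + MEC = 62.51 + 2.89Q.
Set SMC = demand: 62.51 + 2.89Q = 251.73 - 0.49Q → Q* = 55.9822.
Height of the DWL triangle at Q_m is SMC(Q_m) − demand(Q_m) = MEC(Q_m) = 111.5846.
DWL = ½ × 33.0132 × 111.5846 = 1841.8824.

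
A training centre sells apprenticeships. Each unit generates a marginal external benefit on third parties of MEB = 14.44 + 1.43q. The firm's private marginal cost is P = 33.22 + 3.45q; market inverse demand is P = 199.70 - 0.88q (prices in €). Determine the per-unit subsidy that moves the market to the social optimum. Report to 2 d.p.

subsidy = €103.65 per unit

Social marginal cost = private MC − MEB = 18.78 + 2.02q.
Set SMC = demand: 18.78 + 2.02q = 199.70 - 0.88q → q* = 62.3862.
The Pigouvian subsidy equals MEB at q*: 14.44 + 1.43×62.3862 = 103.6523.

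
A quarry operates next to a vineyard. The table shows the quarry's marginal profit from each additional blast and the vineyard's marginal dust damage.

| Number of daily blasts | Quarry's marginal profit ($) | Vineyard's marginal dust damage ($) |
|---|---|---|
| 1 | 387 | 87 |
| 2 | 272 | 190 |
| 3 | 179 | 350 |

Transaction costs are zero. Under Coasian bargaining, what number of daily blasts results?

Bargaining reaches the level where marginal profit last exceeds marginal dust damage.
That holds through level 2 (272 ≥ 190) but not at 3 (179 < 350).

2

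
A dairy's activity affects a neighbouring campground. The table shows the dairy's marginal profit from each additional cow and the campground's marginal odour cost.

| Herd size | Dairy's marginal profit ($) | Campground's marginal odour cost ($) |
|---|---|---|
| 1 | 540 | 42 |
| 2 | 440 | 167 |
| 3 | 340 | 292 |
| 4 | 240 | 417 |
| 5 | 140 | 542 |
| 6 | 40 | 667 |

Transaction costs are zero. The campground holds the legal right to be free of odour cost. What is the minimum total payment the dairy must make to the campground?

Efficient level: marginal profit ≥ marginal odour cost through level 3, so k* = 3.
With the campground holding the right, the dairy must at least compensate total damage at k*: 42 + 167 + 292 = 501.

$501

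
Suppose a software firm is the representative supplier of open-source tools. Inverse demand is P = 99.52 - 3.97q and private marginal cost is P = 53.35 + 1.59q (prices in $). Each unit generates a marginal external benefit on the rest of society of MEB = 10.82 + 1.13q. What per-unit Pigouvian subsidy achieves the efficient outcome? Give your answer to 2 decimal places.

Social marginal cost = private MC − MEB = 42.53 + 0.46q.
Set SMC = demand: 42.53 + 0.46q = 99.52 - 3.97q → q* = 12.8646.
The Pigouvian subsidy equals MEB at q*: 10.82 + 1.13×12.8646 = 25.3570.

subsidy = $25.36 per unit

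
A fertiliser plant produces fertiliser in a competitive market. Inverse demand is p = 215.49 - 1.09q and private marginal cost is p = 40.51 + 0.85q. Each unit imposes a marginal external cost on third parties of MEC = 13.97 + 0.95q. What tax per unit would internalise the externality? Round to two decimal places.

tax = 66.90 per unit

Social marginal cost = private MC + MEC = 54.48 + 1.80q.
Set SMC = demand: 54.48 + 1.80q = 215.49 - 1.09q → q* = 55.7128.
The Pigouvian tax equals MEC at q*: 13.97 + 0.95×55.7128 = 66.8972.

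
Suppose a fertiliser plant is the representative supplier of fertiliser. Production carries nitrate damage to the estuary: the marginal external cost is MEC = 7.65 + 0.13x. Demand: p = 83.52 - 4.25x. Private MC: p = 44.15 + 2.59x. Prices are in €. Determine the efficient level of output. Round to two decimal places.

Social marginal cost = private MC + MEC = 51.80 + 2.72x.
Set SMC = demand: 51.80 + 2.72x = 83.52 - 4.25x → x* = 4.5509.

x* = 4.55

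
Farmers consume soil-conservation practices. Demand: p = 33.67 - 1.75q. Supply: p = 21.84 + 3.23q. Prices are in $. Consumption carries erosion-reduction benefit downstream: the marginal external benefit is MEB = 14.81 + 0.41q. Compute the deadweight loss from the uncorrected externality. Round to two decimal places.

Market equilibrium (private): 21.84 + 3.23q = 33.67 - 1.75q → q_m = 2.3755.
Social marginal benefit = demand + MEB = 48.48 - 1.34q.
Set SMB = MC: 48.48 - 1.34q = 21.84 + 3.23q → q* = 5.8293.
Between q* and q_m the wedge SMB − MC runs linearly from 0 to MEB(q_m), so the loss is a triangle.
DWL = ½ × 3.4538 × 15.7840 = 27.2574.

DWL = $27.26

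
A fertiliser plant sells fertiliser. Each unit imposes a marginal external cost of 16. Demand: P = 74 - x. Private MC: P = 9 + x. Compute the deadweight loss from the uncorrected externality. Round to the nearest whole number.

Market equilibrium (private): 9 + x = 74 - x → x_m = 32.5000.
Social marginal cost = private MC + MEC = 25 + x.
Set SMC = demand: 25 + x = 74 - x → x* = 24.5000.
The loss is the area between SMC and demand from x* to x_m; with linear curves that's a triangle of height MEC(x_m).
DWL = ½ × 8.0000 × 16.0000 = 64.0000.

DWL = 64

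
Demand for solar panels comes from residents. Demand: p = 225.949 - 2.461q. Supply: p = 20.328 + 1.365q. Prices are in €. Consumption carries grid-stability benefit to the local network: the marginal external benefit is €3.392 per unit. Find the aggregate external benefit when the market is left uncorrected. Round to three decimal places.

€182.297

Market equilibrium (private): 20.328 + 1.365q = 225.949 - 2.461q → q_m = 53.7431.
Total external benefit = MEB × q_m = 3.392 × 53.7431 = 182.2966.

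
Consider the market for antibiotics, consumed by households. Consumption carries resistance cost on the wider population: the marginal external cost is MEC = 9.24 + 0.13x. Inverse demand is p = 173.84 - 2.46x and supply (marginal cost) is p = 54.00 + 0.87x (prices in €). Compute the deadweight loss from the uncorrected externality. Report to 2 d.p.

DWL = €27.99

Market equilibrium (private): 54.00 + 0.87x = 173.84 - 2.46x → x_m = 35.9880.
Social marginal benefit = demand − MEC = 164.60 - 2.59x.
Set SMB = MC: 164.60 - 2.59x = 54.00 + 0.87x → x* = 31.9653.
The loss is the area between SMB and MC from x* to x_m; with linear curves that's a triangle of height MEC(x_m).
DWL = ½ × 4.0227 × 13.9184 = 27.9948.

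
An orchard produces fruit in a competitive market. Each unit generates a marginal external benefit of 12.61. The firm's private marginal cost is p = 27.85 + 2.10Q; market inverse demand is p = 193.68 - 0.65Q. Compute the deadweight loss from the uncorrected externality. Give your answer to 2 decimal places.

Market equilibrium (private): 27.85 + 2.10Q = 193.68 - 0.65Q → Q_m = 60.3018.
Social marginal cost = private MC − MEB = 15.24 + 2.10Q.
Set SMC = demand: 15.24 + 2.10Q = 193.68 - 0.65Q → Q* = 64.8873.
The loss is the area between SMC and demand from Q* to Q_m; with linear curves that's a triangle of height MEB(Q_m).
DWL = ½ × 4.5855 × 12.6100 = 28.9116.

DWL = 28.91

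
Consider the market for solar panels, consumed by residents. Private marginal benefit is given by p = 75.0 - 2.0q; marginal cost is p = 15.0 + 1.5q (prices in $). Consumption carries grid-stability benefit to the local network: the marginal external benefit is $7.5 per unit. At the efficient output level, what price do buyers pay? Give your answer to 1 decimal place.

P = $36.4

Social marginal benefit = demand + MEB = 82.5 - 2.0q.
Set SMB = MC: 82.5 - 2.0q = 15.0 + 1.5q → q* = 19.2857.
Consumer price on the demand curve at q*: 75.0 − 2.0×19.2857 = 36.4286.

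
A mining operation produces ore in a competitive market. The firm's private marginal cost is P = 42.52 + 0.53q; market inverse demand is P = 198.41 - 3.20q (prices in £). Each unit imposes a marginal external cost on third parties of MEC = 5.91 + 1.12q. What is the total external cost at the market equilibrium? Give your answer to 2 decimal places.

Market equilibrium (private): 42.52 + 0.53q = 198.41 - 3.20q → q_m = 41.7936.
Total external cost = ∫₀^{q_m} (5.91 + 1.12q) dq = 5.91×41.7936 + ½×1.12×41.7936² = 1225.1550.

£1225.15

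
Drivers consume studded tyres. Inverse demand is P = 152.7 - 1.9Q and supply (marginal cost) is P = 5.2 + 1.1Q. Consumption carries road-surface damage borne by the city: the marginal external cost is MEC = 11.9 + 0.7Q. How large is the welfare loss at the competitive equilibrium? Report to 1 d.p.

Market equilibrium (private): 5.2 + 1.1Q = 152.7 - 1.9Q → Q_m = 49.1667.
Social marginal benefit = demand − MEC = 140.8 - 2.6Q.
Set SMB = MC: 140.8 - 2.6Q = 5.2 + 1.1Q → Q* = 36.6486.
Height of the DWL triangle at Q_m is MC(Q_m) − SMB(Q_m) = MEC(Q_m) = 46.3167.
DWL = ½ × 12.5181 × 46.3167 = 289.8985.

DWL = 289.9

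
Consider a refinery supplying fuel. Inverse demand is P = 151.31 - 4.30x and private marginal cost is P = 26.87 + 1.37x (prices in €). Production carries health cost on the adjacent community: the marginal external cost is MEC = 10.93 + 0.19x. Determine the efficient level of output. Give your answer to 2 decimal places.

x* = 19.37

Social marginal cost = private MC + MEC = 37.80 + 1.56x.
Set SMC = demand: 37.80 + 1.56x = 151.31 - 4.30x → x* = 19.3703.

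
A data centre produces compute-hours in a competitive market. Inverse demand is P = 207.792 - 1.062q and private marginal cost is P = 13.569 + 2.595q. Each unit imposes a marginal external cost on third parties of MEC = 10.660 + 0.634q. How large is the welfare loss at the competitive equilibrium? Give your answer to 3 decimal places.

Market equilibrium (private): 13.569 + 2.595q = 207.792 - 1.062q → q_m = 53.1099.
Social marginal cost = private MC + MEC = 24.229 + 3.229q.
Set SMC = demand: 24.229 + 3.229q = 207.792 - 1.062q → q* = 42.7786.
Height of the DWL triangle at q_m is SMC(q_m) − demand(q_m) = MEC(q_m) = 44.3317.
DWL = ½ × 10.3313 × 44.3317 = 229.0020.

DWL = 229.002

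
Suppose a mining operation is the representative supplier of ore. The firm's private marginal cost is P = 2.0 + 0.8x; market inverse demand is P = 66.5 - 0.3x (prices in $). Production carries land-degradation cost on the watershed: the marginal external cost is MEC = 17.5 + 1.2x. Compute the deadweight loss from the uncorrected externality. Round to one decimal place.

DWL = $1678.3

Market equilibrium (private): 2.0 + 0.8x = 66.5 - 0.3x → x_m = 58.6364.
Social marginal cost = private MC + MEC = 19.5 + 2.0x.
Set SMC = demand: 19.5 + 2.0x = 66.5 - 0.3x → x* = 20.4348.
Height of the DWL triangle at x_m is SMC(x_m) − demand(x_m) = MEC(x_m) = 87.8636.
DWL = ½ × 38.2016 × 87.8636 = 1678.2651.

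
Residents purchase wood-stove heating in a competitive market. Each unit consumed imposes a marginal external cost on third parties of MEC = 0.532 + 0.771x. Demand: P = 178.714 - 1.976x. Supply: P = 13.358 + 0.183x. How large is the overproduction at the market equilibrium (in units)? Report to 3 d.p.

20.335 units

Market equilibrium (private): 13.358 + 0.183x = 178.714 - 1.976x → x_m = 76.5892.
Social marginal benefit = demand − MEC = 178.182 - 2.747x.
Set SMB = MC: 178.182 - 2.747x = 13.358 + 0.183x → x* = 56.2539.
Gap = |76.5892 − 56.2539| = 20.3353.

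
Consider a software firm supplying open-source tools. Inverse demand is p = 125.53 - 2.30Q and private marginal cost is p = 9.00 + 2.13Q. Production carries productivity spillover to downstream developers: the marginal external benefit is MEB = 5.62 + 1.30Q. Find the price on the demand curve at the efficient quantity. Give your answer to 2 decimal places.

P = 35.77

Social marginal cost = private MC − MEB = 3.38 + 0.83Q.
Set SMC = demand: 3.38 + 0.83Q = 125.53 - 2.30Q → Q* = 39.0256.
Consumer price on the demand curve at Q*: 125.53 − 2.30×39.0256 = 35.7711.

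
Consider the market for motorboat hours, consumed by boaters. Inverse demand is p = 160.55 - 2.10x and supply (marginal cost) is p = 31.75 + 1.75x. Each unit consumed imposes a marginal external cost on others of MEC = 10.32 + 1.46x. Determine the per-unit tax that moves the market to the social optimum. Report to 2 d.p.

tax = 42.90 per unit

Social marginal benefit = demand − MEC = 150.23 - 3.56x.
Set SMB = MC: 150.23 - 3.56x = 31.75 + 1.75x → x* = 22.3126.
The Pigouvian tax equals MEC at x*: 10.32 + 1.46×22.3126 = 42.8964.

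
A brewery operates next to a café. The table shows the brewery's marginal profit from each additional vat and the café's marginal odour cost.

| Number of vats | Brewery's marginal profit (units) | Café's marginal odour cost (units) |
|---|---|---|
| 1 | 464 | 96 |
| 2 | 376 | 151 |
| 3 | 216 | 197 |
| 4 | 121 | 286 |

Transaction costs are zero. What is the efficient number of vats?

Bargaining reaches the level where marginal profit last exceeds marginal odour cost.
That holds through level 3 (216 ≥ 197) but not at 4 (121 < 286).

3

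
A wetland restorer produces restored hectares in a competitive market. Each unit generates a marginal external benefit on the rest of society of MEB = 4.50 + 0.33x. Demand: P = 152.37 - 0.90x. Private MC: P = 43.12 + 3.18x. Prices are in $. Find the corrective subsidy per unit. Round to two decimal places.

subsidy = $14.51 per unit

Social marginal cost = private MC − MEB = 38.62 + 2.85x.
Set SMC = demand: 38.62 + 2.85x = 152.37 - 0.90x → x* = 30.3333.
The Pigouvian subsidy equals MEB at x*: 4.50 + 0.33×30.3333 = 14.5100.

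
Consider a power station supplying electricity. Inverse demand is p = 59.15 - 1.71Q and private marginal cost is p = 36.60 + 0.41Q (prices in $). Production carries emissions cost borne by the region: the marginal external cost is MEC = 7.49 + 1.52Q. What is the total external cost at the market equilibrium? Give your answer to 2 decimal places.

Market equilibrium (private): 36.60 + 0.41Q = 59.15 - 1.71Q → Q_m = 10.6368.
Total external cost = ∫₀^{Q_m} (7.49 + 1.52Q) dQ = 7.49×10.6368 + ½×1.52×10.6368² = 165.6572.

$165.66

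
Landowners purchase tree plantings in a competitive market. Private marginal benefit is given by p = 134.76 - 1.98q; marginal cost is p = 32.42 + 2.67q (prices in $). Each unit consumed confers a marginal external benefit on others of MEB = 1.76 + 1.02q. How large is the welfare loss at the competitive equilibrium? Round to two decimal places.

Market equilibrium (private): 32.42 + 2.67q = 134.76 - 1.98q → q_m = 22.0086.
Social marginal benefit = demand + MEB = 136.52 - 0.96q.
Set SMB = MC: 136.52 - 0.96q = 32.42 + 2.67q → q* = 28.6777.
The loss is the area between SMB and MC from q* to q_m; with linear curves that's a triangle of height MEB(q_m).
DWL = ½ × 6.6691 × 24.2088 = 80.7255.

DWL = $80.73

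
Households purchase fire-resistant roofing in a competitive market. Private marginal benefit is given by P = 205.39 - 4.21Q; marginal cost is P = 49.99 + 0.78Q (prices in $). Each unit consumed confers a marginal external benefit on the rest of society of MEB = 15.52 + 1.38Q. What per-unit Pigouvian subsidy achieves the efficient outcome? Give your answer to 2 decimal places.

Social marginal benefit = demand + MEB = 220.91 - 2.83Q.
Set SMB = MC: 220.91 - 2.83Q = 49.99 + 0.78Q → Q* = 47.3463.
The Pigouvian subsidy equals MEB at Q*: 15.52 + 1.38×47.3463 = 80.8579.

subsidy = $80.86 per unit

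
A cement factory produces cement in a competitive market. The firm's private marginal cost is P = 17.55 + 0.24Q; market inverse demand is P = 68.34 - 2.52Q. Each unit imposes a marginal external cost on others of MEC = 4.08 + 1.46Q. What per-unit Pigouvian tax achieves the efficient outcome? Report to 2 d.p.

tax = 20.24 per unit

Social marginal cost = private MC + MEC = 21.63 + 1.70Q.
Set SMC = demand: 21.63 + 1.70Q = 68.34 - 2.52Q → Q* = 11.0687.
The Pigouvian tax equals MEC at Q*: 4.08 + 1.46×11.0687 = 20.2403.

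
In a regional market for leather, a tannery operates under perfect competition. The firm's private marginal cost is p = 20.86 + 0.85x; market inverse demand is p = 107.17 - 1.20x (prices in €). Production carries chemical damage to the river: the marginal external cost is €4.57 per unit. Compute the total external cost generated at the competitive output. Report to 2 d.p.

Market equilibrium (private): 20.86 + 0.85x = 107.17 - 1.20x → x_m = 42.1024.
Total external cost = MEC × x_m = 4.57 × 42.1024 = 192.4080.

€192.41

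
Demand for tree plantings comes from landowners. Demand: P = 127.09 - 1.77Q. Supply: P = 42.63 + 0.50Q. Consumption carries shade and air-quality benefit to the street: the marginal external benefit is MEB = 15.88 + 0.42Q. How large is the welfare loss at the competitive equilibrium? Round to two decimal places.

Market equilibrium (private): 42.63 + 0.50Q = 127.09 - 1.77Q → Q_m = 37.2070.
Social marginal benefit = demand + MEB = 142.97 - 1.35Q.
Set SMB = MC: 142.97 - 1.35Q = 42.63 + 0.50Q → Q* = 54.2378.
The welfare-loss triangle has base |Q_m − Q*| and height MEB(Q_m) (the vertical gap between SMB and MC is zero at Q* and MEB at Q_m).
DWL = ½ × 17.0308 × 31.5070 = 268.2947.

DWL = 268.29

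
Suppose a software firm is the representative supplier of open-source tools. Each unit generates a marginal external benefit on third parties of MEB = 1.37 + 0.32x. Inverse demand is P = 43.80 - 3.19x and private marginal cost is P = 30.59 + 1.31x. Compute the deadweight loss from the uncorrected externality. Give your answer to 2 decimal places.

Market equilibrium (private): 30.59 + 1.31x = 43.80 - 3.19x → x_m = 2.9356.
Social marginal cost = private MC − MEB = 29.22 + 0.99x.
Set SMC = demand: 29.22 + 0.99x = 43.80 - 3.19x → x* = 3.4880.
Height of the DWL triangle at x_m is demand(x_m) − SMC(x_m) = MEB(x_m) = 2.3094.
DWL = ½ × 0.5524 × 2.3094 = 0.6379.

DWL = 0.64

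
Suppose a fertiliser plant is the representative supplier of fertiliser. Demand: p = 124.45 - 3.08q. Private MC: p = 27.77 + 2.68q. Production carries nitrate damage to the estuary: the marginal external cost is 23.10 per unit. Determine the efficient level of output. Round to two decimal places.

Social marginal cost = private MC + MEC = 50.87 + 2.68q.
Set SMC = demand: 50.87 + 2.68q = 124.45 - 3.08q → q* = 12.7743.

q* = 12.77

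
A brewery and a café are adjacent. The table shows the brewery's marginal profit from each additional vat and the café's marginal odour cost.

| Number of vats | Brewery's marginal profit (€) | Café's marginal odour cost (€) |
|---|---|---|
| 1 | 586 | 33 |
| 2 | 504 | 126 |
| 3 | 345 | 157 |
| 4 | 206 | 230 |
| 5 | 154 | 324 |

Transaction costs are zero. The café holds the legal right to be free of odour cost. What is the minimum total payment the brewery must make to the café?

€316

Efficient level: marginal profit ≥ marginal odour cost through level 3, so k* = 3.
With the café holding the right, the brewery must at least compensate total damage at k*: 33 + 126 + 157 = 316.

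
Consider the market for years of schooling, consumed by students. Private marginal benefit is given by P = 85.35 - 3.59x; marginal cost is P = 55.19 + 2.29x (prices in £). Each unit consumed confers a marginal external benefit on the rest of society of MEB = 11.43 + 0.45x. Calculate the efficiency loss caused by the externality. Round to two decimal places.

DWL = £17.38

Market equilibrium (private): 55.19 + 2.29x = 85.35 - 3.59x → x_m = 5.1293.
Social marginal benefit = demand + MEB = 96.78 - 3.14x.
Set SMB = MC: 96.78 - 3.14x = 55.19 + 2.29x → x* = 7.6593.
Between x* and x_m the wedge SMB − MC runs linearly from 0 to MEB(x_m), so the loss is a triangle.
DWL = ½ × 2.5300 × 13.7382 = 17.3788.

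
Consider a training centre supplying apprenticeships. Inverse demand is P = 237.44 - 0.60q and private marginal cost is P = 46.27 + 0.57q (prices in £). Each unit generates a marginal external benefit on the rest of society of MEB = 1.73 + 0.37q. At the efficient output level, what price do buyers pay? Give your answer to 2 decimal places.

Social marginal cost = private MC − MEB = 44.54 + 0.20q.
Set SMC = demand: 44.54 + 0.20q = 237.44 - 0.60q → q* = 241.1250.
Consumer price on the demand curve at q*: 237.44 − 0.60×241.1250 = 92.7650.

P = £92.77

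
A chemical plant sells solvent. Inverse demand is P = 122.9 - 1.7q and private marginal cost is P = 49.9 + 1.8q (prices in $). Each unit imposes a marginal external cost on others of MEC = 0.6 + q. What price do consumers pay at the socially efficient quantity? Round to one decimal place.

P = $95.5

Social marginal cost = private MC + MEC = 50.5 + 2.8q.
Set SMC = demand: 50.5 + 2.8q = 122.9 - 1.7q → q* = 16.0889.
Consumer price on the demand curve at q*: 122.9 − 1.7×16.0889 = 95.5489.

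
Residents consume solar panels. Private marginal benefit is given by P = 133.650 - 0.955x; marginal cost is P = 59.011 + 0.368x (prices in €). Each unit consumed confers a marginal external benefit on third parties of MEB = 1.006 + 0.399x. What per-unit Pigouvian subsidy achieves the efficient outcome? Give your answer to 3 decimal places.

Social marginal benefit = demand + MEB = 134.656 - 0.556x.
Set SMB = MC: 134.656 - 0.556x = 59.011 + 0.368x → x* = 81.8669.
The Pigouvian subsidy equals MEB at x*: 1.006 + 0.399×81.8669 = 33.6709.

subsidy = €33.671 per unit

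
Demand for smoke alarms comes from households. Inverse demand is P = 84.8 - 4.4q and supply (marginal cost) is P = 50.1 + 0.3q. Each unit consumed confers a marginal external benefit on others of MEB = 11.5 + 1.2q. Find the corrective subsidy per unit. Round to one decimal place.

subsidy = 27.3 per unit

Social marginal benefit = demand + MEB = 96.3 - 3.2q.
Set SMB = MC: 96.3 - 3.2q = 50.1 + 0.3q → q* = 13.2000.
The Pigouvian subsidy equals MEB at q*: 11.5 + 1.2×13.2000 = 27.3400.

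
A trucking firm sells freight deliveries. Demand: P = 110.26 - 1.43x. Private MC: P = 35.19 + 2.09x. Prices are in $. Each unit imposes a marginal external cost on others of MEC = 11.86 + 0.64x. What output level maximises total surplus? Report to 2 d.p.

Social marginal cost = private MC + MEC = 47.05 + 2.73x.
Set SMC = demand: 47.05 + 2.73x = 110.26 - 1.43x → x* = 15.1947.

x* = 15.19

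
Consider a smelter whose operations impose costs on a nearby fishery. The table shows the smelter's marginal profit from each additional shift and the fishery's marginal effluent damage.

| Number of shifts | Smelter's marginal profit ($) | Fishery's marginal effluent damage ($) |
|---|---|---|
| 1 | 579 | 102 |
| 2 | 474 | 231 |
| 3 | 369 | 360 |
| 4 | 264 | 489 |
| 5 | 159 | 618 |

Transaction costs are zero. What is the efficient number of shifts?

3

Bargaining reaches the level where marginal profit last exceeds marginal effluent damage.
That holds through level 3 (369 ≥ 360) but not at 4 (264 < 489).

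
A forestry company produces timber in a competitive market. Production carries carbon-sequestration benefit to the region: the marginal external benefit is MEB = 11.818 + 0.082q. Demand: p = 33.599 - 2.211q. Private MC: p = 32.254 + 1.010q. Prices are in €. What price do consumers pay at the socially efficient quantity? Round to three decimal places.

P = €24.327

Social marginal cost = private MC − MEB = 20.436 + 0.928q.
Set SMC = demand: 20.436 + 0.928q = 33.599 - 2.211q → q* = 4.1934.
Consumer price on the demand curve at q*: 33.599 − 2.211×4.1934 = 24.3274.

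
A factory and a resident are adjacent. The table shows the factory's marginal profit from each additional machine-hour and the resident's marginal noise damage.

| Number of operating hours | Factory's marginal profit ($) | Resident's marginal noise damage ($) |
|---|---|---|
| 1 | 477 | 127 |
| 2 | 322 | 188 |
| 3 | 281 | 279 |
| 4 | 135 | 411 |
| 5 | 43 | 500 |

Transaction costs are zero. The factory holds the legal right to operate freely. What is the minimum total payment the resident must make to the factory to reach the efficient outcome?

Left alone the factory would choose level 5 (marginal profit stays positive).
Efficient level: k* = 3 (marginal profit ≥ marginal noise damage through 3).
The resident must at least cover the factory's forgone profit from cutting 5→3: 135 + 43 = 178.

$178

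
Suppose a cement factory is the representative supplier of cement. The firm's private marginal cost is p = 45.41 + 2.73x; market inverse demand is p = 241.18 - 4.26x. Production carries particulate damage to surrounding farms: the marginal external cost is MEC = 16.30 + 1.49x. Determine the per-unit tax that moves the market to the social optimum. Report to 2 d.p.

tax = 47.83 per unit

Social marginal cost = private MC + MEC = 61.71 + 4.22x.
Set SMC = demand: 61.71 + 4.22x = 241.18 - 4.26x → x* = 21.1639.
The Pigouvian tax equals MEC at x*: 16.30 + 1.49×21.1639 = 47.8342.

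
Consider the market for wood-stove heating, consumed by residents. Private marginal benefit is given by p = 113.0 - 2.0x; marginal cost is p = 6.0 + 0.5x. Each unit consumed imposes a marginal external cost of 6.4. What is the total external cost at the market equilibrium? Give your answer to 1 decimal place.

273.9

Market equilibrium (private): 6.0 + 0.5x = 113.0 - 2.0x → x_m = 42.8000.
Total external cost = MEC × x_m = 6.4 × 42.8000 = 273.9200.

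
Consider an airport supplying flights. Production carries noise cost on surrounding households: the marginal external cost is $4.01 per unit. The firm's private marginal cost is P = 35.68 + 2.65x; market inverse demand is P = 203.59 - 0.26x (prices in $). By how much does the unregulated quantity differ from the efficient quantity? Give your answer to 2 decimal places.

1.38 units

Market equilibrium (private): 35.68 + 2.65x = 203.59 - 0.26x → x_m = 57.7010.
Social marginal cost = private MC + MEC = 39.69 + 2.65x.
Set SMC = demand: 39.69 + 2.65x = 203.59 - 0.26x → x* = 56.3230.
Gap = |57.7010 − 56.3230| = 1.3780.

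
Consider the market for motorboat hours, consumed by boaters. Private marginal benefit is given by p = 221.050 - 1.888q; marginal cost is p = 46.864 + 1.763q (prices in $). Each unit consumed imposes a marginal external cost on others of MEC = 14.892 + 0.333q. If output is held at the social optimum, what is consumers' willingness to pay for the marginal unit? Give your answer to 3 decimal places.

Social marginal benefit = demand − MEC = 206.158 - 2.221q.
Set SMB = MC: 206.158 - 2.221q = 46.864 + 1.763q → q* = 39.9834.
Consumer price on the demand curve at q*: 221.050 − 1.888×39.9834 = 145.5613.

P = $145.561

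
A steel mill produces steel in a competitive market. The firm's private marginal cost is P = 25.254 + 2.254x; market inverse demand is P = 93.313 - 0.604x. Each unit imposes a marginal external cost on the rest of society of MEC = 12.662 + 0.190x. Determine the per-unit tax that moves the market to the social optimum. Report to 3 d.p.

Social marginal cost = private MC + MEC = 37.916 + 2.444x.
Set SMC = demand: 37.916 + 2.444x = 93.313 - 0.604x → x* = 18.1749.
The Pigouvian tax equals MEC at x*: 12.662 + 0.190×18.1749 = 16.1152.

tax = 16.115 per unit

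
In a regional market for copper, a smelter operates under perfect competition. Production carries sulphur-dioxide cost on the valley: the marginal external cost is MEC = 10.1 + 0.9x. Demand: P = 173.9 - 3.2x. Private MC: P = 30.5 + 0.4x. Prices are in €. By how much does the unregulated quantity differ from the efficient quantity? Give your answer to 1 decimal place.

Market equilibrium (private): 30.5 + 0.4x = 173.9 - 3.2x → x_m = 39.8333.
Social marginal cost = private MC + MEC = 40.6 + 1.3x.
Set SMC = demand: 40.6 + 1.3x = 173.9 - 3.2x → x* = 29.6222.
Gap = |39.8333 − 29.6222| = 10.2111.

10.2 units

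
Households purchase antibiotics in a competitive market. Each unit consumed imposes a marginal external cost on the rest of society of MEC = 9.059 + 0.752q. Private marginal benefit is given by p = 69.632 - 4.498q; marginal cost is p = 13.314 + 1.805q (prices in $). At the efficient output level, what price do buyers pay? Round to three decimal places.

Social marginal benefit = demand − MEC = 60.573 - 5.250q.
Set SMB = MC: 60.573 - 5.250q = 13.314 + 1.805q → q* = 6.6987.
Consumer price on the demand curve at q*: 69.632 − 4.498×6.6987 = 39.5012.

P = $39.501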